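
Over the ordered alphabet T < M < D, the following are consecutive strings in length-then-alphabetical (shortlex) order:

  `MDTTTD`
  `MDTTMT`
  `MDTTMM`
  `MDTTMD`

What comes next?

MDTTDT

Treat MDTTMD as a base-3 numeral over the given alphabet and add one, carrying through any trailing D's.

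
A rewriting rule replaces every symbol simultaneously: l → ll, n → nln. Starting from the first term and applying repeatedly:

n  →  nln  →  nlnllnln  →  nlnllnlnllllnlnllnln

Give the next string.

φ(nlnllnlnllllnlnllnln) expands symbol-by-symbol to nln ll nln ll ll nln ll nln ll ll ll ll nln ll nln ll ll nln ll nln; joining the 20 pieces gives the next term.

nlnllnlnllllnlnllnlnllllllllnlnllnlnllllnlnllnln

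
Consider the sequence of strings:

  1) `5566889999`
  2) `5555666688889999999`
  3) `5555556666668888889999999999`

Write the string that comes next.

Each string has the form 5^{2n} 6^{2n} 8^{2n} 9^{3n+1} (n = 1, 2, …).
At n = 4 the blocks have lengths 8, 8, 8, 13.

5555555566666666888888889999999999999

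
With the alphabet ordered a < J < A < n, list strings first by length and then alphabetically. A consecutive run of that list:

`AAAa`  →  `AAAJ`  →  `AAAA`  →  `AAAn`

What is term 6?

AAnJ

Stepping forward 2 times from AAAn: AAAn → AAna, then the target.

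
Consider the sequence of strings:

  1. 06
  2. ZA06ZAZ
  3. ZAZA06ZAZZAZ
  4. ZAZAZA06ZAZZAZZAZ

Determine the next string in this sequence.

s(k+1) = ZA·s(k)·ZAZ, so each term gains ZA as a prefix and ZAZ as a suffix.
Applying this once more to ZAZAZA06ZAZZAZZAZ:

ZAZAZAZA06ZAZZAZZAZZAZ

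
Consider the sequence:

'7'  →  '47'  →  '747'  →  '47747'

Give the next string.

From term 3 onward, concatenate the second-to-last term with the last: 7·47 = 747, 47·747 = 47747, …
Continuing: 747 · 47747 gives term 5.

74747747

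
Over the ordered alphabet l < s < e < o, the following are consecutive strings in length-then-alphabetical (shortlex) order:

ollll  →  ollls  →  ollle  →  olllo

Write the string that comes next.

ollsl

The successor of olllo increments the rightmost position that isn't already o and resets every position after it to l.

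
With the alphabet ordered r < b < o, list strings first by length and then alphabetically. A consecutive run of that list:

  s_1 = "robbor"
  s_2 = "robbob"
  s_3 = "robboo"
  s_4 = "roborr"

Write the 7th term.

Continuing the enumeration 3 steps past roborr: roborr → roborb → roboro → (answer).

robobr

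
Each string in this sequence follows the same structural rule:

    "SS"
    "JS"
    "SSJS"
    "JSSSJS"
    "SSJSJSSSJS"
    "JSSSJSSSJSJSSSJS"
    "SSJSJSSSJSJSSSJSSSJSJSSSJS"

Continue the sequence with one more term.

This is a Fibonacci-style word recurrence s(k) = s(k−2)·s(k−1): e.g. SS·JS = SSJS.
So term 8 is JSSSJSSSJSJSSSJS·SSJSJSSSJSJSSSJSSSJSJSSSJS.

JSSSJSSSJSJSSSJSSSJSJSSSJSJSSSJSSSJSJSSSJS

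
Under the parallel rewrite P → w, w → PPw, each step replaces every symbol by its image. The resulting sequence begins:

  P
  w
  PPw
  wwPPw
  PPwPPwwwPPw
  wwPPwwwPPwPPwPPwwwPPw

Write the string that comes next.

PPwPPwwwPPwPPwPPwwwPPwwwPPwwwPPwPPwPPwwwPPw

Replace each of the 21 characters of wwPPwwwPPwPPwPPwwwPPw in place — PPw PPw w w PPw PPw PPw w w PPw w w PPw w w PPw PPw PPw w w PPw — and concatenate.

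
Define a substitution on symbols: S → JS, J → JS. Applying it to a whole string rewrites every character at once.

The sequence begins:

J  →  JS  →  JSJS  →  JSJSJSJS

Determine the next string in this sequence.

JSJSJSJSJSJSJSJS

Apply φ to JSJSJSJS symbol by symbol: J→JS, S→JS, J→JS, S→JS, J→JS, S→JS, J→JS, S→JS; joined: JS JS JS JS JS JS JS JS.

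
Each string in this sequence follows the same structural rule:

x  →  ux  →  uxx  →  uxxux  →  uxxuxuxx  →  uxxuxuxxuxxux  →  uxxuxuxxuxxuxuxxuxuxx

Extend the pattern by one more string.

uxxuxuxxuxxuxuxxuxuxxuxxuxuxxuxxux

From term 3 onward, concatenate the last term with the second-to-last: ux·x = uxx, uxx·ux = uxxux, …
Continuing: uxxuxuxxuxxuxuxxuxuxx · uxxuxuxxuxxux gives term 8.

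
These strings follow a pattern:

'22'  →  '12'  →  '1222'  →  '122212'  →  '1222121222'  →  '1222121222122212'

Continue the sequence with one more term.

This is a Fibonacci-style word recurrence s(k) = s(k−1)·s(k−2): e.g. 12·22 = 1222.
So term 7 is 1222121222122212·1222121222.

12221212221222121222121222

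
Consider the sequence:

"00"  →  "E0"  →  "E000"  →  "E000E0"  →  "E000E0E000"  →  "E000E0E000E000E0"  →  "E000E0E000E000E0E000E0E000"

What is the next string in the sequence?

E000E0E000E000E0E000E0E000E000E0E000E000E0

This is a Fibonacci-style word recurrence s(k) = s(k−1)·s(k−2): e.g. E0·00 = E000.
The next term joins E000E0E000E000E0E000E0E000 and E000E0E000E000E0.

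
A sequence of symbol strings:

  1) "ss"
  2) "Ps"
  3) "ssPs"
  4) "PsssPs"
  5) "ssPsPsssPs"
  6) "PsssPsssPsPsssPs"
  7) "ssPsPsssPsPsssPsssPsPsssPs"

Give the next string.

PsssPsssPsPsssPsssPsPsssPsPsssPsssPsPsssPs

Each term (from the third on) is the two preceding terms concatenated in order: term 3 = ss·Ps = ssPs.
The next term joins PsssPsssPsPsssPs and ssPsPsssPsPsssPsssPsPsssPs.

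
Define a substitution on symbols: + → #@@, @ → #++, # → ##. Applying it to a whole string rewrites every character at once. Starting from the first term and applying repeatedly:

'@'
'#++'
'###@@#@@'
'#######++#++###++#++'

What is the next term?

Rewriting the 20 symbols of #######++#++###++#++ one by one yields ## ## ## ## ## ## ## #@@ #@@ ## #@@ #@@ ## ## ## #@@ #@@ ## #@@ #@@; concatenated:

###############@@#@@###@@#@@#######@@#@@###@@#@@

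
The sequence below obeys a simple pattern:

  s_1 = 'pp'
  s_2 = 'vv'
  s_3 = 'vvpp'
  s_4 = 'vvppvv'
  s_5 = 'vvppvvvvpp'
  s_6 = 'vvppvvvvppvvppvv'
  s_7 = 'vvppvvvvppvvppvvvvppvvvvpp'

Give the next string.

vvppvvvvppvvppvvvvppvvvvppvvppvvvvppvvppvv

From term 3 onward, concatenate the last term with the second-to-last: vv·pp = vvpp, vvpp·vv = vvppvv, …
The next term joins vvppvvvvppvvppvvvvppvvvvpp and vvppvvvvppvvppvv.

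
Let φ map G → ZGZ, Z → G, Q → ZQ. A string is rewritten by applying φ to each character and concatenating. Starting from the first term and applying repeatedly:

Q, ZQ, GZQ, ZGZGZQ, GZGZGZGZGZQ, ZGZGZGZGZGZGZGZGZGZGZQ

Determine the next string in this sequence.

Replace each of the 22 characters of ZGZGZGZGZGZGZGZGZGZGZQ in place — G ZGZ G ZGZ G ZGZ G ZGZ G ZGZ G ZGZ G ZGZ G ZGZ G ZGZ G ZGZ G ZQ — and concatenate.

GZGZGZGZGZGZGZGZGZGZGZGZGZGZGZGZGZGZGZGZGZQ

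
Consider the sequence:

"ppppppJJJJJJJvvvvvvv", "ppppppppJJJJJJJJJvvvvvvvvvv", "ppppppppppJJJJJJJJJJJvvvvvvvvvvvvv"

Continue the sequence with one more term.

ppppppppppppJJJJJJJJJJJJJvvvvvvvvvvvvvvvv

Reading off run lengths: p runs 6, 8, 10; J runs 7, 9, 11; v runs 7, 10, 13 — each is linear in n, where the shown terms are n = 2, 3, 4.
Setting n = 5 gives 12, 13, 16 characters in each block.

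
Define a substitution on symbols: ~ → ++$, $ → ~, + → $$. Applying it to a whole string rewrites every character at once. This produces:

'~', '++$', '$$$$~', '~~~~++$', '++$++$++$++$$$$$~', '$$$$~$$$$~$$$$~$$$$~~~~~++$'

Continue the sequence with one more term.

Replace each of the 27 characters of $$$$~$$$$~$$$$~$$$$~~~~~++$ in place — ~ ~ ~ ~ ++$ ~ ~ ~ ~ ++$ ~ ~ ~ ~ ++$ ~ ~ ~ ~ ++$ ++$ ++$ ++$ ++$ $$ $$ ~ — and concatenate.

~~~~++$~~~~++$~~~~++$~~~~++$++$++$++$++$$$$$~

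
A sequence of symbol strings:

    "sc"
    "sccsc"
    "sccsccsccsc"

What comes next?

sccsccsccsccsccsccsccsc

Each string is two copies of the previous one joined by 'c'.
One more doubling of sccsccsccsc gives the answer.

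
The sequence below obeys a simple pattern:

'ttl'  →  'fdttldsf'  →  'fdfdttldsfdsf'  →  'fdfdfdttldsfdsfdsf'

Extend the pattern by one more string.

Each term wraps the previous one in fd on the left and dsf on the right.
So the next term is fd·fdfdfdttldsfdsfdsf·dsf.

fdfdfdfdttldsfdsfdsfdsf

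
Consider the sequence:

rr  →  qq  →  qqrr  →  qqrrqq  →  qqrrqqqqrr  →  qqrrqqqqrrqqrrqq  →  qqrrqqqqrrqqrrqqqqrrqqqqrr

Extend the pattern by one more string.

From term 3 onward, concatenate the last term with the second-to-last: qq·rr = qqrr, qqrr·qq = qqrrqq, …
So term 8 is qqrrqqqqrrqqrrqqqqrrqqqqrr·qqrrqqqqrrqqrrqq.

qqrrqqqqrrqqrrqqqqrrqqqqrrqqrrqqqqrrqqrrqq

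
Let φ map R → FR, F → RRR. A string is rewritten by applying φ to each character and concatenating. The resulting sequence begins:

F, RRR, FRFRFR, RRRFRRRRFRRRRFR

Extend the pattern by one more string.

FRFRFRRRRFRFRFRFRRRRFRFRFRFRRRRFR

Applying the rule to each of the 15 symbols of RRRFRRRRFRRRRFR gives the pieces FR FR FR RRR FR FR FR FR RRR FR FR FR FR RRR FR, which concatenate to the answer.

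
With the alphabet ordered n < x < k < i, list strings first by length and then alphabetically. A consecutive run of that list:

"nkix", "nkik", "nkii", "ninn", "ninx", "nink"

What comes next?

nini

Find the rightmost character of nink below i, bump it to the next letter, and reset everything to its right to n.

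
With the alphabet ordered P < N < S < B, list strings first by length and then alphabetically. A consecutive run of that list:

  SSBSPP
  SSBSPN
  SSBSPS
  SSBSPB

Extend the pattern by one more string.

SSBSNP

Find the rightmost character of SSBSPB below B, bump it to the next letter, and reset everything to its right to P.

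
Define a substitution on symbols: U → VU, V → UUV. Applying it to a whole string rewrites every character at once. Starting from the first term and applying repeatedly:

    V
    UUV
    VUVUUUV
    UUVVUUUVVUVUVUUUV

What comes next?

φ(UUVVUUUVVUVUVUUUV) expands symbol-by-symbol to VU VU UUV UUV VU VU VU UUV UUV VU UUV VU UUV VU VU VU UUV; joining the 17 pieces gives the next term.

VUVUUUVUUVVUVUVUUUVUUVVUUUVVUUUVVUVUVUUUV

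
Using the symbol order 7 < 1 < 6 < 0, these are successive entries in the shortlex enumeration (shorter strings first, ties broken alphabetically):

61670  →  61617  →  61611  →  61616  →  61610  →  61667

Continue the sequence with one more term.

Treat 61667 as a base-4 numeral over the given alphabet and add one, carrying through any trailing 0's.

61661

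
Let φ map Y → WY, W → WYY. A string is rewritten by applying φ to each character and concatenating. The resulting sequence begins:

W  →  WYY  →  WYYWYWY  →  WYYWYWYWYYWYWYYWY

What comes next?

WYYWYWYWYYWYWYYWYWYYWYWYWYYWYWYYWYWYWYYWY

Replace each of the 17 characters of WYYWYWYWYYWYWYYWY in place — WYY WY WY WYY WY WYY WY WYY WY WY WYY WY WYY WY WY WYY WY — and concatenate.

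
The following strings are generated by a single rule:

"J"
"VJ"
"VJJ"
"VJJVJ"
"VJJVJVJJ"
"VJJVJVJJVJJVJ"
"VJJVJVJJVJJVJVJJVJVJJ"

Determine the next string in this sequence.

VJJVJVJJVJJVJVJJVJVJJVJJVJVJJVJJVJ

From term 3 onward, concatenate the last term with the second-to-last: VJ·J = VJJ, VJJ·VJ = VJJVJ, …
The next term joins VJJVJVJJVJJVJVJJVJVJJ and VJJVJVJJVJJVJ.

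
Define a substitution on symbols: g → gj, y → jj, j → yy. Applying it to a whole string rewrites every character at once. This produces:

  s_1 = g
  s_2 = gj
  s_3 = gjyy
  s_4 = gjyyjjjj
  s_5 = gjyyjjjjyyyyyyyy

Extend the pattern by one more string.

gjyyjjjjyyyyyyyyjjjjjjjjjjjjjjjj

Applying the rule to each of the 16 symbols of gjyyjjjjyyyyyyyy gives the pieces gj yy jj jj yy yy yy yy jj jj jj jj jj jj jj jj, which concatenate to the answer.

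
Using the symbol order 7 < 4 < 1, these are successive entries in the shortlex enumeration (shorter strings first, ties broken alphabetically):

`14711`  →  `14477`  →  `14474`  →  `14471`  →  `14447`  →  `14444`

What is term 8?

Advancing 2 positions from 14444 through 14444 → 14441 reaches term 8.

14417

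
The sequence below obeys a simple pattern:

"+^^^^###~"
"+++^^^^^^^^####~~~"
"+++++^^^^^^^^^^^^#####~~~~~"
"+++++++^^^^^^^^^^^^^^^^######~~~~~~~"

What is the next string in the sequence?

+++++++++^^^^^^^^^^^^^^^^^^^^#######~~~~~~~~~

Reading off run lengths: + runs 1, 3, 5, 7; ^ runs 4, 8, 12, 16; # runs 3, 4, 5, 6; ~ runs 1, 3, 5, 7 — each is linear in n (n = 1, 2, …).
At n = 5 the blocks have lengths 9, 20, 7, 9.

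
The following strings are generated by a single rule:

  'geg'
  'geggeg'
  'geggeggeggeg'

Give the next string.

Every step duplicates the string.
Doubling geggeggeggeg:

geggeggeggeggeggeggeggeg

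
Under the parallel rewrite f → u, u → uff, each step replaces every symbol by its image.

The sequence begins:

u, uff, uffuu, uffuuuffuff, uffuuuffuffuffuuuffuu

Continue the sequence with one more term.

Rewriting the 21 symbols of uffuuuffuffuffuuuffuu one by one yields uff u u uff uff uff u u uff u u uff u u uff uff uff u u uff uff; concatenated:

uffuuuffuffuffuuuffuuuffuuuffuffuffuuuffuff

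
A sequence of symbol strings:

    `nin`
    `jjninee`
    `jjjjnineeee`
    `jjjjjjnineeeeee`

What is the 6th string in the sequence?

Each term wraps the previous one in jj on the left and ee on the right.
From jjjjjjnineeeeee, 2 further steps: jjjjjjnineeeeee → jjjjjjjjnineeeeeeee → (answer).

jjjjjjjjjjnineeeeeeeeee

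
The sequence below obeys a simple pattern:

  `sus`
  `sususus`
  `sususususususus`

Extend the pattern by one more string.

sususususususususususususususus

Every step duplicates the string with 'u' between the halves.
One more doubling of sususususususus gives the answer.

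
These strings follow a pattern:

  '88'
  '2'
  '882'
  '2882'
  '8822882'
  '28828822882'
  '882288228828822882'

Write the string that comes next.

28828822882882288228828822882

Each term (from the third on) is the two preceding terms concatenated in order: term 3 = 88·2 = 882.
Continuing: 28828822882 · 882288228828822882 gives term 8.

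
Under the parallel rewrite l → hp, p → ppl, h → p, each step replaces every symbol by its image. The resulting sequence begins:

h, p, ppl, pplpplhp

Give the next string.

pplpplhppplpplhppppl

Apply φ to pplpplhp symbol by symbol: p→ppl, p→ppl, l→hp, p→ppl, p→ppl, l→hp, h→p, p→ppl; joined: ppl ppl hp ppl ppl hp p ppl.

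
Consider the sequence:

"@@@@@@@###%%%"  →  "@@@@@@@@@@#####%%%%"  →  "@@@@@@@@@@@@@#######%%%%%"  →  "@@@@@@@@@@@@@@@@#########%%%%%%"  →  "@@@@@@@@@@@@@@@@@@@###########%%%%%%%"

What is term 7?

The n-th term is 3n+1 @'s then 2n-1 #'s then n+1 %'s, where the shown terms are n = 2, 3, 4, 5, 6.
For term 7, n = 8, so the run lengths are 25, 15, 9.

@@@@@@@@@@@@@@@@@@@@@@@@@###############%%%%%%%%%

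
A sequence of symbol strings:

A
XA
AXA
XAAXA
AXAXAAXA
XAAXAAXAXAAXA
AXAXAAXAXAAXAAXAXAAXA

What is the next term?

XAAXAAXAXAAXAAXAXAAXAXAAXAAXAXAAXA

From term 3 onward, concatenate the second-to-last term with the last: A·XA = AXA, XA·AXA = XAAXA, …
So term 8 is XAAXAAXAXAAXA·AXAXAAXAXAAXAAXAXAAXA.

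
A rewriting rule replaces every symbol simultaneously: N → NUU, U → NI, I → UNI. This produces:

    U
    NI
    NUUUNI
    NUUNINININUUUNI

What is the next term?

Replace each of the 15 characters of NUUNINININUUUNI in place — NUU NI NI NUU UNI NUU UNI NUU UNI NUU NI NI NI NUU UNI — and concatenate.

NUUNININUUUNINUUUNINUUUNINUUNINININUUUNI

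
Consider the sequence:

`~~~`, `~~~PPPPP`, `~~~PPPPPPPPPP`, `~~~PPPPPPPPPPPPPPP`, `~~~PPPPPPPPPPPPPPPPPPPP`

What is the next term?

~~~PPPPPPPPPPPPPPPPPPPPPPPPP

Each term is the previous one with PPPPP appended.
One more step from ~~~PPPPPPPPPPPPPPPPPPPP gives the answer.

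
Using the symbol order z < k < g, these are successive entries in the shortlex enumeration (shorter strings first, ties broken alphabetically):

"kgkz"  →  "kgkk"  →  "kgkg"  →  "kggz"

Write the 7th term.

Continuing the enumeration 3 steps past kggz: kggz → kggk → kggg → (answer).

gzzz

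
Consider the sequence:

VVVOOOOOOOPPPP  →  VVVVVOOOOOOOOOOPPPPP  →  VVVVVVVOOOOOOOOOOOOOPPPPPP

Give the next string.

The n-th term is 2n-1 V's then 3n+1 O's then n+2 P's, where the shown terms are n = 2, 3, 4.
For the next term, n = 5, so the run lengths are 9, 16, 7.

VVVVVVVVVOOOOOOOOOOOOOOOOPPPPPPP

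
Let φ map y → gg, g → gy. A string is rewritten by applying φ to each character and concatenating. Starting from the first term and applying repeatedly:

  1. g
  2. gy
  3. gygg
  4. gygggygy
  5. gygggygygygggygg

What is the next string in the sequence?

φ(gygggygygygggygg) expands symbol-by-symbol to gy gg gy gy gy gg gy gg gy gg gy gy gy gg gy gy; joining the 16 pieces gives the next term.

gygggygygygggygggygggygygygggygy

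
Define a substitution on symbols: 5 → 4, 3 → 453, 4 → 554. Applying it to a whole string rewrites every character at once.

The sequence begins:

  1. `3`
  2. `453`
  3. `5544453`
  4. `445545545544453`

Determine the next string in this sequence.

φ(445545545544453) expands symbol-by-symbol to 554 554 4 4 554 4 4 554 4 4 554 554 554 4 453; joining the 15 pieces gives the next term.

5545544455444554445545545544453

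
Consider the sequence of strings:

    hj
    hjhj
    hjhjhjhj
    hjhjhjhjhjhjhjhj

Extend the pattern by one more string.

Each string is two copies of the previous one concatenated.
So the next term is two copies of hjhjhjhjhjhjhjhj.

hjhjhjhjhjhjhjhjhjhjhjhjhjhjhjhj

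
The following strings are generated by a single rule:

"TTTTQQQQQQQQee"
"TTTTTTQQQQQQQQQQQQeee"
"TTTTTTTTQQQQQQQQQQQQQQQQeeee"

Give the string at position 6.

The n-th term is 2n T's then 4n Q's then n e's, where the shown terms are n = 2, 3, 4.
At n = 7 the blocks have lengths 14, 28, 7.

TTTTTTTTTTTTTTQQQQQQQQQQQQQQQQQQQQQQQQQQQQeeeeeee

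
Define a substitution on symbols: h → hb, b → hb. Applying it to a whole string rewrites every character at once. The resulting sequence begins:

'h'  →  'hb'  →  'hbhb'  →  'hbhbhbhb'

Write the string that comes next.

Expanding hbhbhbhb: h→hb, b→hb, h→hb, b→hb, h→hb, b→hb, h→hb, b→hb. Concatenated: hb hb hb hb hb hb hb hb.

hbhbhbhbhbhbhbhb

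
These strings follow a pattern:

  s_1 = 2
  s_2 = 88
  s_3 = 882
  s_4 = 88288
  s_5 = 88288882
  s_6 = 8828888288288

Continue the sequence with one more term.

882888828828888288882

This is a Fibonacci-style word recurrence s(k) = s(k−1)·s(k−2): e.g. 88·2 = 882.
The next term joins 8828888288288 and 88288882.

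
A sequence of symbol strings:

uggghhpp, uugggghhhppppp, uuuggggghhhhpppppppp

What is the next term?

Each string has the form u^{n} g^{n+2} h^{n+1} p^{3n-1} (n = 1, 2, …).
At n = 4 the blocks have lengths 4, 6, 5, 11.

uuuugggggghhhhhppppppppppp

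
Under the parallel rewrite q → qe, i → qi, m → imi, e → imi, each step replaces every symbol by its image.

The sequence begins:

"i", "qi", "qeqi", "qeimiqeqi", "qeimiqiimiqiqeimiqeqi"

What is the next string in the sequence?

Rewriting the 21 symbols of qeimiqiimiqiqeimiqeqi one by one yields qe imi qi imi qi qe qi qi imi qi qe qi qe imi qi imi qi qe imi qe qi; concatenated:

qeimiqiimiqiqeqiqiimiqiqeqiqeimiqiimiqiqeimiqeqi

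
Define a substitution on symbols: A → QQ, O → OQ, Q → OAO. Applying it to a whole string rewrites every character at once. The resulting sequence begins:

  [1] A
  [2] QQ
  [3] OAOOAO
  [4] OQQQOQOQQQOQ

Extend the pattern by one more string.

Apply φ to OQQQOQOQQQOQ symbol by symbol: O→OQ, Q→OAO, Q→OAO, Q→OAO, O→OQ, Q→OAO, O→OQ, Q→OAO, Q→OAO, Q→OAO, O→OQ, Q→OAO; joined: OQ OAO OAO OAO OQ OAO OQ OAO OAO OAO OQ OAO.

OQOAOOAOOAOOQOAOOQOAOOAOOAOOQOAO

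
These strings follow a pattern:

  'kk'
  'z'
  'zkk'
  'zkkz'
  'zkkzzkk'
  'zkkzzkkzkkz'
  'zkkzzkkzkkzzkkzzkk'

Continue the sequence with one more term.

Each term (from the third on) is the previous term followed by the one before it: term 3 = z·kk = zkk.
Continuing: zkkzzkkzkkzzkkzzkk · zkkzzkkzkkz gives term 8.

zkkzzkkzkkzzkkzzkkzkkzzkkzkkz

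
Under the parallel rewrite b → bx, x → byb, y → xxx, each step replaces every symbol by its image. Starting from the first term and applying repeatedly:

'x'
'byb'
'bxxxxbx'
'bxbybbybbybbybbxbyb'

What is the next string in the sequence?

Rewriting the 19 symbols of bxbybbybbybbybbxbyb one by one yields bx byb bx xxx bx bx xxx bx bx xxx bx bx xxx bx bx byb bx xxx bx; concatenated:

bxbybbxxxxbxbxxxxbxbxxxxbxbxxxxbxbxbybbxxxxbx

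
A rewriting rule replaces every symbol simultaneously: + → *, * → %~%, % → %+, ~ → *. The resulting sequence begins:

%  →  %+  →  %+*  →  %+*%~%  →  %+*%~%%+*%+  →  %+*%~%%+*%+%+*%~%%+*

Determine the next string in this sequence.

Applying the rule to each of the 20 symbols of %+*%~%%+*%+%+*%~%%+* gives the pieces %+ * %~% %+ * %+ %+ * %~% %+ * %+ * %~% %+ * %+ %+ * %~%, which concatenate to the answer.

%+*%~%%+*%+%+*%~%%+*%+*%~%%+*%+%+*%~%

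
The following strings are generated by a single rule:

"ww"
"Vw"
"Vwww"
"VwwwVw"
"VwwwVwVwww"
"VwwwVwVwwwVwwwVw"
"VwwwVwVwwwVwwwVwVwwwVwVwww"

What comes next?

This is a Fibonacci-style word recurrence s(k) = s(k−1)·s(k−2): e.g. Vw·ww = Vwww.
The next term joins VwwwVwVwwwVwwwVwVwwwVwVwww and VwwwVwVwwwVwwwVw.

VwwwVwVwwwVwwwVwVwwwVwVwwwVwwwVwVwwwVwwwVw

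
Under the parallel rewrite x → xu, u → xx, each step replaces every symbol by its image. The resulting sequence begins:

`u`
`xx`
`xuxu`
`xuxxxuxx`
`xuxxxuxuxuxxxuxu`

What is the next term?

Rewriting the 16 symbols of xuxxxuxuxuxxxuxu one by one yields xu xx xu xu xu xx xu xx xu xx xu xu xu xx xu xx; concatenated:

xuxxxuxuxuxxxuxxxuxxxuxuxuxxxuxx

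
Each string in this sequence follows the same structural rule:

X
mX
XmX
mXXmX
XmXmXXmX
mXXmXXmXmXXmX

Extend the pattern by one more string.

Each term (from the third on) is the two preceding terms concatenated in order: term 3 = X·mX = XmX.
So term 7 is XmXmXXmX·mXXmXXmXmXXmX.

XmXmXXmXmXXmXXmXmXXmX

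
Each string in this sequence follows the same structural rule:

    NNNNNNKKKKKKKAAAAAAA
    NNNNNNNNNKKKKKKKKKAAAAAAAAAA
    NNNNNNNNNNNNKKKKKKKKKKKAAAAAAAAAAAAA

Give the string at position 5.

Term n consists of 3n N's, followed by 2n+3 K's, followed by 3n+1 A's, where the shown terms are n = 2, 3, 4.
At n = 6 the blocks have lengths 18, 15, 19.

NNNNNNNNNNNNNNNNNNKKKKKKKKKKKKKKKAAAAAAAAAAAAAAAAAAA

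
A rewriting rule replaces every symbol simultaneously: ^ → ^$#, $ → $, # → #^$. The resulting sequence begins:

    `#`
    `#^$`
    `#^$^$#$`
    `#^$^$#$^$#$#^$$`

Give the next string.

#^$^$#$^$#$#^$$^$#$#^$$#^$^$#$$

Replace each of the 15 characters of #^$^$#$^$#$#^$$ in place — #^$ ^$# $ ^$# $ #^$ $ ^$# $ #^$ $ #^$ ^$# $ $ — and concatenate.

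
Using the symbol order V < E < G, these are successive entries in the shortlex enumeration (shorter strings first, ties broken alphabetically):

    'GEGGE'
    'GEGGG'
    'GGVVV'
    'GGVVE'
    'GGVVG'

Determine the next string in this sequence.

GGVEV

Treat GGVVG as a base-3 numeral over the given alphabet and add one, carrying through any trailing G's.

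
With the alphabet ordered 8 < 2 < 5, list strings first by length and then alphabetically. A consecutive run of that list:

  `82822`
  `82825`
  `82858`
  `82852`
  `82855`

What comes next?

Treat 82855 as a base-3 numeral over the given alphabet and add one, carrying through any trailing 5's.

82288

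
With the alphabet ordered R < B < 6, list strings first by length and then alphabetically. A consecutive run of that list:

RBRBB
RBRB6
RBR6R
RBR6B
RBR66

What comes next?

RBBRR

Find the rightmost character of RBR66 below 6, bump it to the next letter, and reset everything to its right to R.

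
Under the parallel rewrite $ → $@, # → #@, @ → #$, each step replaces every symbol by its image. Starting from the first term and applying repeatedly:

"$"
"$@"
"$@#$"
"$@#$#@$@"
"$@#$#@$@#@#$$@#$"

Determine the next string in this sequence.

$@#$#@$@#@#$$@#$#@#$#@$@$@#$#@$@

Applying the rule to each of the 16 symbols of $@#$#@$@#@#$$@#$ gives the pieces $@ #$ #@ $@ #@ #$ $@ #$ #@ #$ #@ $@ $@ #$ #@ $@, which concatenate to the answer.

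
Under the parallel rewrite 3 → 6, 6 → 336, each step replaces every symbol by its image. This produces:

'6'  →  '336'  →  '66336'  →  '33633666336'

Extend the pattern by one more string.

Rewriting each symbol of 33633666336: 3→6, 3→6, 6→336, 3→6, 3→6, 6→336, 6→336, 6→336, 3→6, 3→6, 6→336, which concatenates to 6 6 336 6 6 336 336 336 6 6 336.

663366633633633666336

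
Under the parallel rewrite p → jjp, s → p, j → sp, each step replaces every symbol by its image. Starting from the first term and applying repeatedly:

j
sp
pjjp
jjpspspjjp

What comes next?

spspjjppjjppjjpspspjjp

Apply φ to jjpspspjjp symbol by symbol: j→sp, j→sp, p→jjp, s→p, p→jjp, s→p, p→jjp, j→sp, j→sp, p→jjp; joined: sp sp jjp p jjp p jjp sp sp jjp.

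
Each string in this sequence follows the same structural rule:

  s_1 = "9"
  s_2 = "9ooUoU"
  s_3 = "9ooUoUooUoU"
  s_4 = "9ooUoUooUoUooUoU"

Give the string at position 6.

9ooUoUooUoUooUoUooUoUooUoU

Each term is the previous one with ooUoU appended.
From 9ooUoUooUoUooUoU, 2 further steps: 9ooUoUooUoUooUoU → 9ooUoUooUoUooUoUooUoU → (answer).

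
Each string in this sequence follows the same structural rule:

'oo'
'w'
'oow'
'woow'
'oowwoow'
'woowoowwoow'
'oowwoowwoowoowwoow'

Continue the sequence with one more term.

woowoowwoowoowwoowwoowoowwoow

This is a Fibonacci-style word recurrence s(k) = s(k−2)·s(k−1): e.g. oo·w = oow.
So term 8 is woowoowwoow·oowwoowwoowoowwoow.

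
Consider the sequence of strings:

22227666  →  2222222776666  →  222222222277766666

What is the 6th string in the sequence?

222222222222222222277777766666666

Term n consists of 3n+1 2's, followed by n 7's, followed by n+2 6's (n = 1, 2, …).
At n = 6 the blocks have lengths 19, 6, 8.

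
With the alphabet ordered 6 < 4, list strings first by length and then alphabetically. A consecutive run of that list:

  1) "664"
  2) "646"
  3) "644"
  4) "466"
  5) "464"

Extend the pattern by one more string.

Find the rightmost character of 464 below 4, bump it to the next letter, and reset everything to its right to 6.

446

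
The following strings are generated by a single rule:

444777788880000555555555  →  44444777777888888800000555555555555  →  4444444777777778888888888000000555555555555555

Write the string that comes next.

The n-th term is 2n-1 4's then 2n 7's then 3n-2 8's then n+2 0's then 3n+3 5's, where the shown terms are n = 2, 3, 4.
At n = 5 the blocks have lengths 9, 10, 13, 7, 18.

444444444777777777788888888888880000000555555555555555555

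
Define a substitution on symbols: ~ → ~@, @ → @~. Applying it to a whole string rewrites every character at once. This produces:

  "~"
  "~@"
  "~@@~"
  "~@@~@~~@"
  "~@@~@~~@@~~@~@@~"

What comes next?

Applying the rule to each of the 16 symbols of ~@@~@~~@@~~@~@@~ gives the pieces ~@ @~ @~ ~@ @~ ~@ ~@ @~ @~ ~@ ~@ @~ ~@ @~ @~ ~@, which concatenate to the answer.

~@@~@~~@@~~@~@@~@~~@~@@~~@@~@~~@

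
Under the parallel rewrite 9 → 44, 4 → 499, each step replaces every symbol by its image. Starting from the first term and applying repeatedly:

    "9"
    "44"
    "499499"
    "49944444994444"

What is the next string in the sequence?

Rewriting the 14 symbols of 49944444994444 one by one yields 499 44 44 499 499 499 499 499 44 44 499 499 499 499; concatenated:

49944444994994994994994444499499499499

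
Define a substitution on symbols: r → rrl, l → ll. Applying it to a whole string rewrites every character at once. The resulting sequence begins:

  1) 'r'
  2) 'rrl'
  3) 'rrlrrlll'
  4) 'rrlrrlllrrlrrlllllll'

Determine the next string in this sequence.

Applying the rule to each of the 20 symbols of rrlrrlllrrlrrlllllll gives the pieces rrl rrl ll rrl rrl ll ll ll rrl rrl ll rrl rrl ll ll ll ll ll ll ll, which concatenate to the answer.

rrlrrlllrrlrrlllllllrrlrrlllrrlrrlllllllllllllll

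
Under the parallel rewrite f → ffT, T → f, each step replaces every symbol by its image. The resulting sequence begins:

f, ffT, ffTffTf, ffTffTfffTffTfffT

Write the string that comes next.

ffTffTfffTffTfffTffTffTfffTffTfffTffTffTf

Applying the rule to each of the 17 symbols of ffTffTfffTffTfffT gives the pieces ffT ffT f ffT ffT f ffT ffT ffT f ffT ffT f ffT ffT ffT f, which concatenate to the answer.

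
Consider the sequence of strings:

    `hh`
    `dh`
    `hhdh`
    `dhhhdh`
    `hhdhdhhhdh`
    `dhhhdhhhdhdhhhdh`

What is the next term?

This is a Fibonacci-style word recurrence s(k) = s(k−2)·s(k−1): e.g. hh·dh = hhdh.
Continuing: hhdhdhhhdh · dhhhdhhhdhdhhhdh gives term 7.

hhdhdhhhdhdhhhdhhhdhdhhhdh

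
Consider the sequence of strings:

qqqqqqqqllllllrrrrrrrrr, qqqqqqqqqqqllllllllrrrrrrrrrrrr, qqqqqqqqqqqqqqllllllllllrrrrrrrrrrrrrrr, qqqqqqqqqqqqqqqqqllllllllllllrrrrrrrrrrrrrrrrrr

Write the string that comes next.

qqqqqqqqqqqqqqqqqqqqllllllllllllllrrrrrrrrrrrrrrrrrrrrr

The n-th term is 3n-1 q's then 2n l's then 3n r's, where the shown terms are n = 3, 4, 5, 6.
For the next term, n = 7, so the run lengths are 20, 14, 21.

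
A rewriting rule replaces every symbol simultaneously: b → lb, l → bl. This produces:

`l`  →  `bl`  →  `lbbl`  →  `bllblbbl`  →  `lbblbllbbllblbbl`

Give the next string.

Replace each of the 16 characters of lbblbllbbllblbbl in place — bl lb lb bl lb bl bl lb lb bl bl lb bl lb lb bl — and concatenate.

bllblbbllbblbllblbblbllbbllblbbl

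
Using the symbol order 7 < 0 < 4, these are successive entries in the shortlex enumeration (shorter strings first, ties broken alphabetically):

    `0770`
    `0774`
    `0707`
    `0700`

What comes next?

Find the rightmost character of 0700 below 4, bump it to the next letter, and reset everything to its right to 7.

0704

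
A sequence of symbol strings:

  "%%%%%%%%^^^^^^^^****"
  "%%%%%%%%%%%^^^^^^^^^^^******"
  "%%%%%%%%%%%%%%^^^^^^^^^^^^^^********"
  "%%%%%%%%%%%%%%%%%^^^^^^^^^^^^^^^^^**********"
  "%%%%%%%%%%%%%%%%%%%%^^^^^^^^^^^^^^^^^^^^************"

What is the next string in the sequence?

The n-th term is 3n+2 %'s then 3n+2 ^'s then 2n *'s, where the shown terms are n = 2, 3, 4, 5, 6.
For the next term, n = 7, so the run lengths are 23, 23, 14.

%%%%%%%%%%%%%%%%%%%%%%%^^^^^^^^^^^^^^^^^^^^^^^**************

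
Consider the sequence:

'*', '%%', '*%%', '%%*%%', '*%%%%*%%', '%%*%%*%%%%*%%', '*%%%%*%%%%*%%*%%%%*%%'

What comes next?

From term 3 onward, concatenate the second-to-last term with the last: *·%% = *%%, %%·*%% = %%*%%, …
The next term joins %%*%%*%%%%*%% and *%%%%*%%%%*%%*%%%%*%%.

%%*%%*%%%%*%%*%%%%*%%%%*%%*%%%%*%%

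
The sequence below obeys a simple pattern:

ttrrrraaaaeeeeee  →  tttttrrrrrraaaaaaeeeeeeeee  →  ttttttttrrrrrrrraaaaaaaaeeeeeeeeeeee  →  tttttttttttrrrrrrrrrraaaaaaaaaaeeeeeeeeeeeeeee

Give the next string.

Each string has the form t^{3n-1} r^{2n+2} a^{2n+2} e^{3n+3} (n = 1, 2, …).
Setting n = 5 gives 14, 12, 12, 18 characters in each block.

ttttttttttttttrrrrrrrrrrrraaaaaaaaaaaaeeeeeeeeeeeeeeeeee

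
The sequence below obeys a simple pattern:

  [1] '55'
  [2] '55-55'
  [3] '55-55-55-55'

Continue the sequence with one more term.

Every step duplicates the string with '-' between the halves.
Doubling 55-55-55-55 with '-' between the halves:

55-55-55-55-55-55-55-55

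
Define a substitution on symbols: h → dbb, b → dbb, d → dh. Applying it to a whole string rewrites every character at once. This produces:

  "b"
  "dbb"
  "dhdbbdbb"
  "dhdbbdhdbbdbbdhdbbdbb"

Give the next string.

Applying the rule to each of the 21 symbols of dhdbbdhdbbdbbdhdbbdbb gives the pieces dh dbb dh dbb dbb dh dbb dh dbb dbb dh dbb dbb dh dbb dh dbb dbb dh dbb dbb, which concatenate to the answer.

dhdbbdhdbbdbbdhdbbdhdbbdbbdhdbbdbbdhdbbdhdbbdbbdhdbbdbb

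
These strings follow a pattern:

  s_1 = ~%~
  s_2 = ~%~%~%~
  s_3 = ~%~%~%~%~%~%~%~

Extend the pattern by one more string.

~%~%~%~%~%~%~%~%~%~%~%~%~%~%~%~

Every step duplicates the string with '%' between the halves.
One more doubling of ~%~%~%~%~%~%~%~ gives the answer.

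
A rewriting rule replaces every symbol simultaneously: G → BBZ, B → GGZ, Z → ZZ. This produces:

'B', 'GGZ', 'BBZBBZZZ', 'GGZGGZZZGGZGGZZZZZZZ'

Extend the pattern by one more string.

Replace each of the 20 characters of GGZGGZZZGGZGGZZZZZZZ in place — BBZ BBZ ZZ BBZ BBZ ZZ ZZ ZZ BBZ BBZ ZZ BBZ BBZ ZZ ZZ ZZ ZZ ZZ ZZ ZZ — and concatenate.

BBZBBZZZBBZBBZZZZZZZBBZBBZZZBBZBBZZZZZZZZZZZZZZZ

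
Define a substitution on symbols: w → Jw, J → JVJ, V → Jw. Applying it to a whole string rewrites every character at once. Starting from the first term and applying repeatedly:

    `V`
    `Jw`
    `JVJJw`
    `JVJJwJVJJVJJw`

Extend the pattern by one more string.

Applying the rule to each of the 13 symbols of JVJJwJVJJVJJw gives the pieces JVJ Jw JVJ JVJ Jw JVJ Jw JVJ JVJ Jw JVJ JVJ Jw, which concatenate to the answer.

JVJJwJVJJVJJwJVJJwJVJJVJJwJVJJVJJw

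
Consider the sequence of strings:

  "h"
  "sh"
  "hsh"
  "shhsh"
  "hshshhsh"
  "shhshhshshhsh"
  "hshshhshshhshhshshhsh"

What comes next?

shhshhshshhshhshshhshshhshhshshhsh

Each term (from the third on) is the two preceding terms concatenated in order: term 3 = h·sh = hsh.
Continuing: shhshhshshhsh · hshshhshshhshhshshhsh gives term 8.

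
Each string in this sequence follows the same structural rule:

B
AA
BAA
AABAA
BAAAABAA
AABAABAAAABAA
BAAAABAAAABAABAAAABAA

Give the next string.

From term 3 onward, concatenate the second-to-last term with the last: B·AA = BAA, AA·BAA = AABAA, …
So term 8 is AABAABAAAABAA·BAAAABAAAABAABAAAABAA.

AABAABAAAABAABAAAABAAAABAABAAAABAA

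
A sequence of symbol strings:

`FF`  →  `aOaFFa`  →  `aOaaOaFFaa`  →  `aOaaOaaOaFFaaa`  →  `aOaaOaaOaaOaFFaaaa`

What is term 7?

aOaaOaaOaaOaaOaaOaFFaaaaaa

Every step adds aOa to the front and a to the end of the previous string.
From aOaaOaaOaaOaFFaaaa, 2 further steps: aOaaOaaOaaOaFFaaaa → aOaaOaaOaaOaaOaFFaaaaa → (answer).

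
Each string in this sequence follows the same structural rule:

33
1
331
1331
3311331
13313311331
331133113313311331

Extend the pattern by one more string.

From term 3 onward, concatenate the second-to-last term with the last: 33·1 = 331, 1·331 = 1331, …
So term 8 is 13313311331·331133113313311331.

13313311331331133113313311331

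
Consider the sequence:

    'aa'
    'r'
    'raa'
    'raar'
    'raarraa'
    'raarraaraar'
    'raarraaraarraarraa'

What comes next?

From term 3 onward, concatenate the last term with the second-to-last: r·aa = raa, raa·r = raar, …
So term 8 is raarraaraarraarraa·raarraaraar.

raarraaraarraarraaraarraaraar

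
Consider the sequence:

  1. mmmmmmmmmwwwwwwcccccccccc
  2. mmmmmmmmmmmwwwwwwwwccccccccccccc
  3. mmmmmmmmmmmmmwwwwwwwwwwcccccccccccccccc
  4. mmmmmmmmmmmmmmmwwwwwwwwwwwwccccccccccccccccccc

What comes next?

Each string has the form m^{2n+3} w^{2n} c^{3n+1}, where the shown terms are n = 3, 4, 5, 6.
At n = 7 the blocks have lengths 17, 14, 22.

mmmmmmmmmmmmmmmmmwwwwwwwwwwwwwwcccccccccccccccccccccc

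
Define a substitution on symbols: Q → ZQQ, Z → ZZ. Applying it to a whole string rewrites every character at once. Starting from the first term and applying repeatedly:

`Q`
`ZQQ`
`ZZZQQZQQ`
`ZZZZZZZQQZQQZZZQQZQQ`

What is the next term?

ZZZZZZZZZZZZZZZQQZQQZZZQQZQQZZZZZZZQQZQQZZZQQZQQ

Applying the rule to each of the 20 symbols of ZZZZZZZQQZQQZZZQQZQQ gives the pieces ZZ ZZ ZZ ZZ ZZ ZZ ZZ ZQQ ZQQ ZZ ZQQ ZQQ ZZ ZZ ZZ ZQQ ZQQ ZZ ZQQ ZQQ, which concatenate to the answer.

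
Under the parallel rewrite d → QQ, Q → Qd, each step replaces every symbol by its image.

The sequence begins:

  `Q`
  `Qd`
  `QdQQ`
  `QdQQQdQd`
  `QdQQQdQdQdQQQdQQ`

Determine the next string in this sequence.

QdQQQdQdQdQQQdQQQdQQQdQdQdQQQdQd

Applying the rule to each of the 16 symbols of QdQQQdQdQdQQQdQQ gives the pieces Qd QQ Qd Qd Qd QQ Qd QQ Qd QQ Qd Qd Qd QQ Qd Qd, which concatenate to the answer.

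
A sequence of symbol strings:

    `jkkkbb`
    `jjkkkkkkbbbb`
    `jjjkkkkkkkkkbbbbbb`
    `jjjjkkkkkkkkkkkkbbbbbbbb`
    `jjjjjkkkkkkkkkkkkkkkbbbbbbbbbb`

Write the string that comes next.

jjjjjjkkkkkkkkkkkkkkkkkkbbbbbbbbbbbb

The n-th term is n j's then 3n k's then 2n b's (n = 1, 2, …).
For the next term, n = 6, so the run lengths are 6, 18, 12.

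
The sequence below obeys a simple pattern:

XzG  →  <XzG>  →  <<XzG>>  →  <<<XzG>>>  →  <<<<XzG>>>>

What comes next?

Each term wraps the previous one in < on the left and > on the right.
Applying this once more to <<<<XzG>>>>:

<<<<<XzG>>>>>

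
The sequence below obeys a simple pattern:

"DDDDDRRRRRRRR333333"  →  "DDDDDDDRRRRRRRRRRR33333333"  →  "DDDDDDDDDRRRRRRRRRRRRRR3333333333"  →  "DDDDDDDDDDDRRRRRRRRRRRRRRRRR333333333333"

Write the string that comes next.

Each string has the form D^{2n+1} R^{3n+2} 3^{2n+2}, where the shown terms are n = 2, 3, 4, 5.
For the next term, n = 6, so the run lengths are 13, 20, 14.

DDDDDDDDDDDDDRRRRRRRRRRRRRRRRRRRR33333333333333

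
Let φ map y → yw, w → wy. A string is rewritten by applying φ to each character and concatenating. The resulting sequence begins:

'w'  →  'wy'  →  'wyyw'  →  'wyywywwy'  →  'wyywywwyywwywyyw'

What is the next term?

Replace each of the 16 characters of wyywywwyywwywyyw in place — wy yw yw wy yw wy wy yw yw wy wy yw wy yw yw wy — and concatenate.

wyywywwyywwywyywywwywyywwyywywwy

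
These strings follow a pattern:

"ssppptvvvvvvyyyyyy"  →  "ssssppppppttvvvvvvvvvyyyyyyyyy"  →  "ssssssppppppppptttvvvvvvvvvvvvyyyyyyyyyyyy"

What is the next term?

ssssssssppppppppppppttttvvvvvvvvvvvvvvvyyyyyyyyyyyyyyy

Term n consists of 2n s's, followed by 3n p's, followed by n t's, followed by 3n+3 v's, followed by 3n+3 y's (n = 1, 2, …).
At n = 4 the blocks have lengths 8, 12, 4, 15, 15.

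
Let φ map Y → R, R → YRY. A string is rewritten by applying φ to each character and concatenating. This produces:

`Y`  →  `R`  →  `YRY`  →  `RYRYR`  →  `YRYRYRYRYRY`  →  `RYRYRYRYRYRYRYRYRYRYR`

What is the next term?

φ(RYRYRYRYRYRYRYRYRYRYR) expands symbol-by-symbol to YRY R YRY R YRY R YRY R YRY R YRY R YRY R YRY R YRY R YRY R YRY; joining the 21 pieces gives the next term.

YRYRYRYRYRYRYRYRYRYRYRYRYRYRYRYRYRYRYRYRYRY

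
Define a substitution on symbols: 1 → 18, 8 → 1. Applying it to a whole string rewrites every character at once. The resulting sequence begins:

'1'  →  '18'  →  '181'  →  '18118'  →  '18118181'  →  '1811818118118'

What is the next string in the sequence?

Rewriting the 13 symbols of 1811818118118 one by one yields 18 1 18 18 1 18 1 18 18 1 18 18 1; concatenated:

181181811811818118181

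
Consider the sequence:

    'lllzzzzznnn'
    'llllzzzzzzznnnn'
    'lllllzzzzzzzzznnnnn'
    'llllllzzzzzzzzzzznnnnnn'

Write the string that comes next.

The n-th term is n l's then 2n-1 z's then n n's, where the shown terms are n = 3, 4, 5, 6.
Setting n = 7 gives 7, 13, 7 characters in each block.

lllllllzzzzzzzzzzzzznnnnnnn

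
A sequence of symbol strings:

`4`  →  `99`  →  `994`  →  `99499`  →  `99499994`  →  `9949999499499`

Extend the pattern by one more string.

994999949949999499994

This is a Fibonacci-style word recurrence s(k) = s(k−1)·s(k−2): e.g. 99·4 = 994.
So term 7 is 9949999499499·99499994.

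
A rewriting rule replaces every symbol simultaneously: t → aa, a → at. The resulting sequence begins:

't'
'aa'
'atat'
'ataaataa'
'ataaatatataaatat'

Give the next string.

φ(ataaatatataaatat) expands symbol-by-symbol to at aa at at at aa at aa at aa at at at aa at aa; joining the 16 pieces gives the next term.

ataaatatataaataaataaatatataaataa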